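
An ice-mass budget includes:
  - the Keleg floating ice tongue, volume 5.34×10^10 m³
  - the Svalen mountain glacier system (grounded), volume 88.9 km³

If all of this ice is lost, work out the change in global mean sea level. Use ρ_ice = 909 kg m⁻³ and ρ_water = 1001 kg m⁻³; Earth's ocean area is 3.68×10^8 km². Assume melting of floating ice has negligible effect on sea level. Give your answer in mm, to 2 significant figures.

The Keleg floating ice tongue is floating and already displaces its own weight of water, so its melt adds essentially nothing to sea level.
Svalen: 88.9 km³ × (909/1001) = 80.73 km³ of water.
Total added water ≈ 8.073×10^10 m³ over 3.68×10^14 m² → Δh = 2.19×10^-4 m = 0.22 mm.

≈ 0.22 mm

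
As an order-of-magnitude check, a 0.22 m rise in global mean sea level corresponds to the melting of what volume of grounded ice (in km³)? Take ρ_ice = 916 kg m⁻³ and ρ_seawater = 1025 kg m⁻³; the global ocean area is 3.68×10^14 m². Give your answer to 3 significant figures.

≈ 9.06×10^4 km³

Required water volume = Δh × A = 0.22 m × 3.68×10^14 m² = 8.096×10^13 m³ = 8.096×10^4 km³.
Ice volume = water volume × ρ_w/ρ_ice = 8.096×10^4 × 1025/916 = 9.06×10^4 km³.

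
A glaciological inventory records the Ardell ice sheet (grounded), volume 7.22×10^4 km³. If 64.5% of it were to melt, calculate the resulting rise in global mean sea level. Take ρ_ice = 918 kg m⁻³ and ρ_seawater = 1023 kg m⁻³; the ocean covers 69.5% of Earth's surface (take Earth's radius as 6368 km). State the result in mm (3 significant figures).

Ardell: 0.645 × 7.22×10^4 km³ × (918/1023) = 4.179×10^4 km³ of water.
Spread over 3.54×10^14 m² of ocean, Δh = 4.179×10^13 / 3.54×10^14 = 0.118 m = 118 mm.

≈ 118 mm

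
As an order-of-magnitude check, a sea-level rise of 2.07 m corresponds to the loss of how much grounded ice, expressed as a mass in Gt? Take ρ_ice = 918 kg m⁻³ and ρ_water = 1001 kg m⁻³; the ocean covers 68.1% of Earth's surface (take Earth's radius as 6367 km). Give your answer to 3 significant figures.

Required water volume = Δh × A = 2.07 m × 3.47×10^14 m² = 7.181×10^14 m³.
ρ_w = 1001 kg m⁻³, so the mass of water = 7.181×10^14 m³ × 1001 kg m⁻³ = 7.188×10^17 kg = 7.19×10^5 Gt (and the same mass of ice, by conservation).

≈ 7.19×10^5 Gt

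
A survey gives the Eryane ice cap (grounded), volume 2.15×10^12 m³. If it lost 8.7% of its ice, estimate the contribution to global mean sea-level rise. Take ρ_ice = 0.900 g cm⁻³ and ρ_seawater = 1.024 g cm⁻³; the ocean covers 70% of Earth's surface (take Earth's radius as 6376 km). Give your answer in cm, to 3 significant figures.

≈ 0.0460 cm

Eryane: 0.087 × 2.15×10^12 m³ × (900/1024) = 1.644×10^11 m³ of water.
Spread over 3.58×10^14 m² of ocean, Δh = 1.644×10^11 / 3.58×10^14 = 4.60×10^-4 m = 0.0460 cm.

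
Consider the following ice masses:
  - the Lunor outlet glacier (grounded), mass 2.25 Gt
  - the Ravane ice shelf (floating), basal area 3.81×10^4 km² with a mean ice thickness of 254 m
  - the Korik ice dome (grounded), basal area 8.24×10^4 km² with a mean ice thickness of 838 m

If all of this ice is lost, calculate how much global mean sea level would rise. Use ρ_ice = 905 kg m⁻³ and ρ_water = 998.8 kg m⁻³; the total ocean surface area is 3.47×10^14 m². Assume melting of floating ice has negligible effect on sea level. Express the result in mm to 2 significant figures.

≈ 180 mm

Lunor: 2.25 Gt = 2.250×10^12 kg; dividing by ρ_w = 998.8 kg m⁻³ gives 2.253×10^9 m³ of water.
The Ravane ice shelf is floating and already displaces its own weight of water, so its melt adds essentially nothing to sea level.
Korik: ice volume = 8.24×10^4 km² × 838 m = 6.905×10^4 km³; 6.905×10^4 × (905/998.8) = 6.257×10^4 km³ of water.
Total added water ≈ 6.257×10^13 m³ over 3.47×10^14 m² → Δh = 0.180 m = 180 mm.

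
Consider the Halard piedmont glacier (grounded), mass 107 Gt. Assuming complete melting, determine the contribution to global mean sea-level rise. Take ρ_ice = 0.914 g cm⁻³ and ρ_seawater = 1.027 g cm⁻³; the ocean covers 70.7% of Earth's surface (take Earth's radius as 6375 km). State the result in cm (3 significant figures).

Halard: 107 Gt = 1.070×10^14 kg; dividing by ρ_w = 1.027 g cm⁻³ = 1027 kg m⁻³ gives 1.042×10^11 m³ of water.
Spread over 3.61×10^14 m² of ocean, Δh = 1.042×10^11 / 3.61×10^14 = 2.89×10^-4 m = 0.0289 cm.

≈ 0.0289 cm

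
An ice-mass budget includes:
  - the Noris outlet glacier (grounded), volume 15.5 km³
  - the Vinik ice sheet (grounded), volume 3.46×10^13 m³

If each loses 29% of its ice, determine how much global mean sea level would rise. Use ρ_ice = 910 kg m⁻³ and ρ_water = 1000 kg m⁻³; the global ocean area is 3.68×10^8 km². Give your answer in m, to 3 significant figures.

≈ 0.0248 m

Noris: 0.29 × 15.5 km³ × (910/1000) = 4.090 km³ of water.
Vinik: 0.29 × 3.46×10^13 m³ × (910/1000) = 9.131×10^12 m³ of water.
Total added water ≈ 9.135×10^12 m³ over 3.68×10^14 m² → Δh = 0.0248 m.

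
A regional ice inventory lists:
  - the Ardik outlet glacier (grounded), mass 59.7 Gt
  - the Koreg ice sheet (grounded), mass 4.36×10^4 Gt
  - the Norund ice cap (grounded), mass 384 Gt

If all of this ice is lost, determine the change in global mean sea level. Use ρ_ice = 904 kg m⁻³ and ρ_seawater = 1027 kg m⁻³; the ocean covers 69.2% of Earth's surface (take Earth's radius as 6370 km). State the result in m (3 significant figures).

Ardik: 59.7 Gt = 5.970×10^13 kg; dividing by ρ_w = 1027 kg m⁻³ gives 5.813×10^10 m³ of water.
Koreg: 4.36×10^4 Gt = 4.360×10^16 kg; dividing by ρ_w = 1027 kg m⁻³ gives 4.245×10^13 m³ of water.
Norund: 384 Gt = 3.840×10^14 kg; dividing by ρ_w = 1027 kg m⁻³ gives 3.739×10^11 m³ of water.
Total added water ≈ 4.289×10^13 m³ over 3.53×10^14 m² → Δh = 0.122 m.

≈ 0.122 m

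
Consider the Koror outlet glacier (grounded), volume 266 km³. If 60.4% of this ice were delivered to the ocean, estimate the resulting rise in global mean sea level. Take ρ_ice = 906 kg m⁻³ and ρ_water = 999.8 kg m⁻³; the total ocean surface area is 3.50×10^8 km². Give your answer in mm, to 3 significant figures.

Koror: 0.604 × 266 km³ × (906/999.8) = 145.6 km³ of water.
Spread over 3.50×10^14 m² of ocean, Δh = 1.456×10^11 / 3.50×10^14 = 4.16×10^-4 m = 0.416 mm.

≈ 0.416 mm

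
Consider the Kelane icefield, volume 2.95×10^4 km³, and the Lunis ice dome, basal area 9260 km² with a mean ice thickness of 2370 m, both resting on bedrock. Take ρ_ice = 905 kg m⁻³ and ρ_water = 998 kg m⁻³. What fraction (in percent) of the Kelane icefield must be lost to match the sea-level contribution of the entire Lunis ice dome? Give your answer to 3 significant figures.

Equal sea-level rise means equal mass of meltwater, i.e. equal mass of ice lost.
Ice mass of Lunis: 1.986×10^16 kg; ice mass of Kelane: 2.670×10^16 kg.
Fraction required = 1.986×10^16 / 2.670×10^16 = 0.744 → 74.4 %.

≈ 74.4 %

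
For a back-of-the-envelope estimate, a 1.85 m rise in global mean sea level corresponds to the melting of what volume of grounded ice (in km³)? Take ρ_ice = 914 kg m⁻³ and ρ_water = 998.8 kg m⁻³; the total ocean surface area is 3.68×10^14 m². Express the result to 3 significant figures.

Required water volume = Δh × A = 1.85 m × 3.68×10^14 m² = 6.808×10^14 m³ = 6.808×10^5 km³.
Ice volume = water volume × ρ_w/ρ_ice = 6.808×10^5 × 998.8/914 = 7.44×10^5 km³.

≈ 7.44×10^5 km³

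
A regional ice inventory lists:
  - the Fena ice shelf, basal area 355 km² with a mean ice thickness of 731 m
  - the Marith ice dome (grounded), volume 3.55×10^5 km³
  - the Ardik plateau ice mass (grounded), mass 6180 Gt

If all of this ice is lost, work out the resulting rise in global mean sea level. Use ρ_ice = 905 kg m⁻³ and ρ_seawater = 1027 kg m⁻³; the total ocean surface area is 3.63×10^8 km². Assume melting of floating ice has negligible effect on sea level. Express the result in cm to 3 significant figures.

≈ 87.8 cm

The Fena ice shelf is floating and already displaces its own weight of water, so its melt adds essentially nothing to sea level.
Marith: 3.55×10^5 km³ × (905/1027) = 3.128×10^5 km³ of water.
Ardik: 6180 Gt = 6.180×10^15 kg; dividing by ρ_w = 1027 kg m⁻³ gives 6.018×10^12 m³ of water.
Total added water ≈ 3.188×10^14 m³ over 3.63×10^14 m² → Δh = 0.878 m = 87.8 cm.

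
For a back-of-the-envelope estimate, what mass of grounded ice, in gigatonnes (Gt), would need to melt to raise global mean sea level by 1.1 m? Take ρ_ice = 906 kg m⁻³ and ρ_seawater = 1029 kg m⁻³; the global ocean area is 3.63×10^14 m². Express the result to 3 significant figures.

≈ 4.11×10^5 Gt

Required water volume = Δh × A = 1.1 m × 3.63×10^14 m² = 3.993×10^14 m³.
ρ_w = 1029 kg m⁻³, so the mass of water = 3.993×10^14 m³ × 1029 kg m⁻³ = 4.109×10^17 kg = 4.11×10^5 Gt (and the same mass of ice, by conservation).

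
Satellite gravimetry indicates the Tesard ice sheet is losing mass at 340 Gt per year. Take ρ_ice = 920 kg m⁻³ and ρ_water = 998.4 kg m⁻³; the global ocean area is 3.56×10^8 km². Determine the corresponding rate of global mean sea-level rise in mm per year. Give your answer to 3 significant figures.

≈ 0.957 mm/yr

ρ_w = 998.4 kg m⁻³. Annual water volume added = 340 Gt / ρ_w = 3.400×10^14 kg / 998.4 kg m⁻³ = 3.405×10^11 m³.
Δh per year = 3.405×10^11 / 3.56×10^14 = 9.57×10^-4 m = 0.957 mm.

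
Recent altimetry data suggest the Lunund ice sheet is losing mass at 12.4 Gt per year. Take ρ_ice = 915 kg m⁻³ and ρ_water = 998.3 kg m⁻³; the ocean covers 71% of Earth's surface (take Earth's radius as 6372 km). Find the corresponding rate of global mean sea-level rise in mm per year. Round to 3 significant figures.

ρ_w = 998.3 kg m⁻³. Annual water volume added = 12.4 Gt / ρ_w = 1.240×10^13 kg / 998.3 kg m⁻³ = 1.242×10^10 m³.
Δh per year = 1.242×10^10 / 3.62×10^14 = 3.43×10^-5 m = 0.0343 mm.

≈ 0.0343 mm/yr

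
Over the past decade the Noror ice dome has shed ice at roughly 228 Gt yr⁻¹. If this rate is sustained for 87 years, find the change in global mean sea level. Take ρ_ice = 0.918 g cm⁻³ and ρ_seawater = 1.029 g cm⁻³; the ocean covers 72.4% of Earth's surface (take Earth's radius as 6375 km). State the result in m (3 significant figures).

Total mass lost = 228 Gt/yr × 87 yr = 1.984×10^4 Gt = 1.984×10^16 kg.
ρ_w = 1.029 g cm⁻³ = 1029 kg m⁻³, so water volume = 1.984×10^16 / 1029 = 1.928×10^13 m³.
Δh = 1.928×10^13 / 3.70×10^14 = 0.0521 m.

≈ 0.0521 m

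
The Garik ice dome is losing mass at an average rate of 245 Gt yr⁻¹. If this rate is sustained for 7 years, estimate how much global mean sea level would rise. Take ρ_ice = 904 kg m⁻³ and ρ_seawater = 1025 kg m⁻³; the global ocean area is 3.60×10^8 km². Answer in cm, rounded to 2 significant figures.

≈ 0.46 cm

Total mass lost = 245 Gt/yr × 7 yr = 1715 Gt = 1.715×10^15 kg.
ρ_w = 1025 kg m⁻³, so water volume = 1.715×10^15 / 1025 = 1.673×10^12 m³.
Δh = 1.673×10^12 / 3.60×10^14 = 4.65×10^-3 m = 0.46 cm.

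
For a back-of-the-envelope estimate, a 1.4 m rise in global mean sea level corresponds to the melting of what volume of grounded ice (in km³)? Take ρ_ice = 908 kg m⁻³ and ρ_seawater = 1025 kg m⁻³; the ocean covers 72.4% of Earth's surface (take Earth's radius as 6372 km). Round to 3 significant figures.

Required water volume = Δh × A = 1.4 m × 3.69×10^14 m² = 5.172×10^14 m³ = 5.172×10^5 km³.
Ice volume = water volume × ρ_w/ρ_ice = 5.172×10^5 × 1025/908 = 5.84×10^5 km³.

≈ 5.84×10^5 km³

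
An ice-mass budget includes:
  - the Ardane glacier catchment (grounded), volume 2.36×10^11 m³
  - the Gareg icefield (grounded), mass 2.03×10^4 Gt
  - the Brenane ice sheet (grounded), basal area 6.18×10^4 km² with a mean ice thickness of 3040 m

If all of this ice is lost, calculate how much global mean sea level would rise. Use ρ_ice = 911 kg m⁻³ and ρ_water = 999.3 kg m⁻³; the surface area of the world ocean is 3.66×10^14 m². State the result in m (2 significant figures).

Ardane: 2.36×10^11 m³ × (911/999.3) = 2.151×10^11 m³ of water.
Gareg: 2.03×10^4 Gt = 2.030×10^16 kg; dividing by ρ_w = 999.3 kg m⁻³ gives 2.031×10^13 m³ of water.
Brenane: ice volume = 6.18×10^4 km² × 3040 m = 1.879×10^5 km³; 1.879×10^5 × (911/999.3) = 1.713×10^5 km³ of water.
Total added water ≈ 1.918×10^14 m³ over 3.66×10^14 m² → Δh = 0.524 m.

≈ 0.52 m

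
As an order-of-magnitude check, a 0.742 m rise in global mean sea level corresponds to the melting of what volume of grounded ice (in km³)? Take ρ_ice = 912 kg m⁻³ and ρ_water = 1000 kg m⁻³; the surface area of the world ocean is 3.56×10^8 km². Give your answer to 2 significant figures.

Required water volume = Δh × A = 0.742 m × 3.56×10^14 m² = 2.642×10^14 m³ = 2.642×10^5 km³.
Ice volume = water volume × ρ_w/ρ_ice = 2.642×10^5 × 1000/912 = 2.9×10^5 km³.

≈ 2.9×10^5 km³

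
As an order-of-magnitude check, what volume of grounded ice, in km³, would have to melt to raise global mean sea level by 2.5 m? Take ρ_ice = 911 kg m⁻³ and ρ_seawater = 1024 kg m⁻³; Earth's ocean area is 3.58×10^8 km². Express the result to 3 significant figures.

Required water volume = Δh × A = 2.5 m × 3.58×10^14 m² = 8.950×10^14 m³ = 8.950×10^5 km³.
Ice volume = water volume × ρ_w/ρ_ice = 8.950×10^5 × 1024/911 = 1.01×10^6 km³.

≈ 1.01×10^6 km³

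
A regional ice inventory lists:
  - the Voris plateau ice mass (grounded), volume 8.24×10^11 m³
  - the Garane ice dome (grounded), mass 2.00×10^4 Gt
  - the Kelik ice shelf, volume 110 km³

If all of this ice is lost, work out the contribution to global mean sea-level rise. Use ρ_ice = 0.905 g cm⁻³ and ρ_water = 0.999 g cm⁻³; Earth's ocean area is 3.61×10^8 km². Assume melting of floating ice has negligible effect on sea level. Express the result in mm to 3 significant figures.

Voris: 8.24×10^11 m³ × (905/999) = 7.465×10^11 m³ of water.
Garane: 2.00×10^4 Gt = 2.000×10^16 kg; dividing by ρ_w = 0.999 g cm⁻³ = 999 kg m⁻³ gives 2.002×10^13 m³ of water.
The Kelik ice shelf is floating and already displaces its own weight of water, so its melt adds essentially nothing to sea level.
Total added water ≈ 2.077×10^13 m³ over 3.61×10^14 m² → Δh = 0.0575 m = 57.5 mm.

≈ 57.5 mm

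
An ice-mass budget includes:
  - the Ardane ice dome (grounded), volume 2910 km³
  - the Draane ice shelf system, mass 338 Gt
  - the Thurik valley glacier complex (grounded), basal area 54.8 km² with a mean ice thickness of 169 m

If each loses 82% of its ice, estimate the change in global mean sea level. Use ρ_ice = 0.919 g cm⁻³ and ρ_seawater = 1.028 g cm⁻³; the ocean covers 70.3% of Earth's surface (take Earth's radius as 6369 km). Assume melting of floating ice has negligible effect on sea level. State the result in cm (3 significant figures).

≈ 0.597 cm

Ardane: 0.82 × 2910 km³ × (919/1028) = 2133 km³ of water.
The Draane ice shelf system is floating and already displaces its own weight of water, so its melt adds essentially nothing to sea level.
Thurik: ice volume = 54.8 km² × 169 m = 9.261 km³; 0.82 × 9.261 × (919/1028) = 6.789 km³ of water.
Total added water ≈ 2.140×10^12 m³ over 3.58×10^14 m² → Δh = 5.97×10^-3 m = 0.597 cm.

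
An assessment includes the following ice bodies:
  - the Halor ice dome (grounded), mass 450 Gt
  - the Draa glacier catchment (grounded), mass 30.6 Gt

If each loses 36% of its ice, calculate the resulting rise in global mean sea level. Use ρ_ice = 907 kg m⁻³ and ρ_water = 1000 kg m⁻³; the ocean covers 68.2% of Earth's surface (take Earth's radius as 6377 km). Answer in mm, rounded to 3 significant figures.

≈ 0.496 mm

Halor: 0.36 × 450 Gt = 1.620×10^14 kg; dividing by ρ_w = 1000 kg m⁻³ gives 1.620×10^11 m³ of water.
Draa: 0.36 × 30.6 Gt = 1.102×10^13 kg; dividing by ρ_w = 1000 kg m⁻³ gives 1.102×10^10 m³ of water.
Total added water ≈ 1.730×10^11 m³ over 3.49×10^14 m² → Δh = 4.96×10^-4 m = 0.496 mm.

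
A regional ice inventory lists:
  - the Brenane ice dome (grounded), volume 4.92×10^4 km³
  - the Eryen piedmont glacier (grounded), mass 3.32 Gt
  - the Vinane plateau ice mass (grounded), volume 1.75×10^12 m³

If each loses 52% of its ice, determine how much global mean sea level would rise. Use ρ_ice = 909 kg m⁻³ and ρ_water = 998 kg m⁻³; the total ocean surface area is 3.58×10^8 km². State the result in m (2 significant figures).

≈ 0.067 m

Brenane: 0.52 × 4.92×10^4 km³ × (909/998) = 2.330×10^4 km³ of water.
Eryen: 0.52 × 3.32 Gt = 1.726×10^12 kg; dividing by ρ_w = 998 kg m⁻³ gives 1.730×10^9 m³ of water.
Vinane: 0.52 × 1.75×10^12 m³ × (909/998) = 8.288×10^11 m³ of water.
Total added water ≈ 2.413×10^13 m³ over 3.58×10^14 m² → Δh = 0.0674 m.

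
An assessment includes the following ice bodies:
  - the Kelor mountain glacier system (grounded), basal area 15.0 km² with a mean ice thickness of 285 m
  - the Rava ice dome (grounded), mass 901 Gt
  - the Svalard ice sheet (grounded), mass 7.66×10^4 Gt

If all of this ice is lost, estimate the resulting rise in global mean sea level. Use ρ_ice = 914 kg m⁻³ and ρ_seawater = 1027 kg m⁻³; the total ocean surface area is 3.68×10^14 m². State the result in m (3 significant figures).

Kelor: ice volume = 15.0 km² × 285 m = 4.275 km³; 4.275 × (914/1027) = 3.805 km³ of water.
Rava: 901 Gt = 9.010×10^14 kg; dividing by ρ_w = 1027 kg m⁻³ gives 8.773×10^11 m³ of water.
Svalard: 7.66×10^4 Gt = 7.660×10^16 kg; dividing by ρ_w = 1027 kg m⁻³ gives 7.459×10^13 m³ of water.
Total added water ≈ 7.547×10^13 m³ over 3.68×10^14 m² → Δh = 0.205 m.

≈ 0.205 m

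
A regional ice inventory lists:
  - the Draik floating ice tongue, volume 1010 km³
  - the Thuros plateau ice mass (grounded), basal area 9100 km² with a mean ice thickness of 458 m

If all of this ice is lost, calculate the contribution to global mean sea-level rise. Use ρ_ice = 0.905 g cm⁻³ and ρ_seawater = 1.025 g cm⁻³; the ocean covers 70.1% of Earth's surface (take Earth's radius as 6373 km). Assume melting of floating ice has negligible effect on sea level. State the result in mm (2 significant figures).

The Draik floating ice tongue is floating and already displaces its own weight of water, so its melt adds essentially nothing to sea level.
Thuros: ice volume = 9100 km² × 458 m = 4168 km³; 4168 × (905/1025) = 3680 km³ of water.
Total added water ≈ 3.680×10^12 m³ over 3.58×10^14 m² → Δh = 0.0103 m = 10 mm.

≈ 10 mm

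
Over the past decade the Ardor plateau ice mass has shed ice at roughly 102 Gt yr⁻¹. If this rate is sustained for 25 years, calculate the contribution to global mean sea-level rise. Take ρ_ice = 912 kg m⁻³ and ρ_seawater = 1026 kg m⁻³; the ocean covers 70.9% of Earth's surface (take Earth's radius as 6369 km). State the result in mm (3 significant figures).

Total mass lost = 102 Gt/yr × 25 yr = 2550 Gt = 2.550×10^15 kg.
ρ_w = 1026 kg m⁻³, so water volume = 2.550×10^15 / 1026 = 2.485×10^12 m³.
Δh = 2.485×10^12 / 3.61×10^14 = 6.88×10^-3 m = 6.88 mm.

≈ 6.88 mm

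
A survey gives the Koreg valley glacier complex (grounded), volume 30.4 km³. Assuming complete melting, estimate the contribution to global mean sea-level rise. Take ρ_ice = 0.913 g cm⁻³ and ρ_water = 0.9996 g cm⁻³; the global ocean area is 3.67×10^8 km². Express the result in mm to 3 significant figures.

≈ 0.0757 mm

Koreg: 30.4 km³ × (913/999.6) = 27.77 km³ of water.
Spread over 3.67×10^14 m² of ocean, Δh = 2.777×10^10 / 3.67×10^14 = 7.57×10^-5 m = 0.0757 mm.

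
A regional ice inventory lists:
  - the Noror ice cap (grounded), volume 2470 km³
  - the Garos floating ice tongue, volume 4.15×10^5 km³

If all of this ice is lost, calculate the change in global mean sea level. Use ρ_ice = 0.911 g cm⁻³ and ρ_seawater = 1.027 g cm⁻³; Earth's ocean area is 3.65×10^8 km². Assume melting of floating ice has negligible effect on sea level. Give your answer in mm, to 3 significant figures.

Noror: 2470 km³ × (911/1027) = 2191 km³ of water.
The Garos floating ice tongue is floating and already displaces its own weight of water, so its melt adds essentially nothing to sea level.
Total added water ≈ 2.191×10^12 m³ over 3.65×10^14 m² → Δh = 6.00×10^-3 m = 6.00 mm.

≈ 6.00 mm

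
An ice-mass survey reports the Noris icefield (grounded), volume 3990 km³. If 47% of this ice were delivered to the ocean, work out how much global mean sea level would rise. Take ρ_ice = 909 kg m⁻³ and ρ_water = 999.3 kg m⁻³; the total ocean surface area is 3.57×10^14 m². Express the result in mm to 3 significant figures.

≈ 4.78 mm

Noris: 0.47 × 3990 km³ × (909/999.3) = 1706 km³ of water.
Spread over 3.57×10^14 m² of ocean, Δh = 1.706×10^12 / 3.57×10^14 = 4.78×10^-3 m = 4.78 mm.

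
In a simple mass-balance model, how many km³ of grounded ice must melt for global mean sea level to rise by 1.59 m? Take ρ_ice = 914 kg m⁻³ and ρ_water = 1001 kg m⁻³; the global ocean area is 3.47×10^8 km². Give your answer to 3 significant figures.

≈ 6.04×10^5 km³

Required water volume = Δh × A = 1.59 m × 3.47×10^14 m² = 5.517×10^14 m³ = 5.517×10^5 km³.
Ice volume = water volume × ρ_w/ρ_ice = 5.517×10^5 × 1001/914 = 6.04×10^5 km³.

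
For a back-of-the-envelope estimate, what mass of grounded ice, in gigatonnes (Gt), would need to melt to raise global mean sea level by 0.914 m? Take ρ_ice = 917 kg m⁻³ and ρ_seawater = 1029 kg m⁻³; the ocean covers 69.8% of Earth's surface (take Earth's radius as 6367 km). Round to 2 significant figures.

≈ 3.3×10^5 Gt

Required water volume = Δh × A = 0.914 m × 3.56×10^14 m² = 3.250×10^14 m³.
ρ_w = 1029 kg m⁻³, so the mass of water = 3.250×10^14 m³ × 1029 kg m⁻³ = 3.344×10^17 kg = 3.3×10^5 Gt (and the same mass of ice, by conservation).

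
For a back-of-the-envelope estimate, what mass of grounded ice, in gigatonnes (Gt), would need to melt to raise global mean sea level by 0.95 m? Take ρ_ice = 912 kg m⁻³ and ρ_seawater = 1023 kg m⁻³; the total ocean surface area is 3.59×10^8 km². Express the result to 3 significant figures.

Required water volume = Δh × A = 0.95 m × 3.59×10^14 m² = 3.410×10^14 m³.
ρ_w = 1023 kg m⁻³, so the mass of water = 3.410×10^14 m³ × 1023 kg m⁻³ = 3.489×10^17 kg = 3.49×10^5 Gt (and the same mass of ice, by conservation).

≈ 3.49×10^5 Gt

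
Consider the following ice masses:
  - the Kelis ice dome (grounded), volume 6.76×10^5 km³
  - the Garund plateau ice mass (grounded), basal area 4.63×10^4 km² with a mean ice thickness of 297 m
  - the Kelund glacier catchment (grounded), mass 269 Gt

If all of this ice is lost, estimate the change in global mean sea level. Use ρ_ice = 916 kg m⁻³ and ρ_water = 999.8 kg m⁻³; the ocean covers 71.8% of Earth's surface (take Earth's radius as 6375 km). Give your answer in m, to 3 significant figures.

≈ 1.72 m

Kelis: 6.76×10^5 km³ × (916/999.8) = 6.193×10^5 km³ of water.
Garund: ice volume = 4.63×10^4 km² × 297 m = 1.375×10^4 km³; 1.375×10^4 × (916/999.8) = 1.260×10^4 km³ of water.
Kelund: 269 Gt = 2.690×10^14 kg; dividing by ρ_w = 999.8 kg m⁻³ gives 2.691×10^11 m³ of water.
Total added water ≈ 6.322×10^14 m³ over 3.67×10^14 m² → Δh = 1.72 m.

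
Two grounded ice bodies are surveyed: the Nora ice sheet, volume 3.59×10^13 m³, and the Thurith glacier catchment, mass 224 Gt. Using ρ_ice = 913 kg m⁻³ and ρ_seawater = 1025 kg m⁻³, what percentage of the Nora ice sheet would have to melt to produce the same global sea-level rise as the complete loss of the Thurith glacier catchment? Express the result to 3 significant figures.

≈ 0.683 %

Equal sea-level rise means equal mass of meltwater, i.e. equal mass of ice lost.
Ice mass of Thurith: 2.240×10^14 kg; ice mass of Nora: 3.278×10^16 kg.
Fraction required = 2.240×10^14 / 3.278×10^16 = 6.83×10^-3 → 0.683 %.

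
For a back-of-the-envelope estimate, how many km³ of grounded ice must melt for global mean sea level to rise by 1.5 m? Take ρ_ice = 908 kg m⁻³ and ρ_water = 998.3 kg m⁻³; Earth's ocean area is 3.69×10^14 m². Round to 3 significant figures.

≈ 6.09×10^5 km³

Required water volume = Δh × A = 1.5 m × 3.69×10^14 m² = 5.535×10^14 m³ = 5.535×10^5 km³.
Ice volume = water volume × ρ_w/ρ_ice = 5.535×10^5 × 998.3/908 = 6.09×10^5 km³.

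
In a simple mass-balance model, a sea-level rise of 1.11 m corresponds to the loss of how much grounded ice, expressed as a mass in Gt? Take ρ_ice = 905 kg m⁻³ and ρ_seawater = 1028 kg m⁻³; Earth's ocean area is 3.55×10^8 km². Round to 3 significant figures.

≈ 4.05×10^5 Gt

Required water volume = Δh × A = 1.11 m × 3.55×10^14 m² = 3.941×10^14 m³.
ρ_w = 1028 kg m⁻³, so the mass of water = 3.941×10^14 m³ × 1028 kg m⁻³ = 4.051×10^17 kg = 4.05×10^5 Gt (and the same mass of ice, by conservation).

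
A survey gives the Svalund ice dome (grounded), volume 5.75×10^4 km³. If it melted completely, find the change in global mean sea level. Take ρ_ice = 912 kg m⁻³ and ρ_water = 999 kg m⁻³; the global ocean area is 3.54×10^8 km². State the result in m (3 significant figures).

≈ 0.148 m

Svalund: 5.75×10^4 km³ × (912/999) = 5.249×10^4 km³ of water.
Spread over 3.54×10^14 m² of ocean, Δh = 5.249×10^13 / 3.54×10^14 = 0.148 m.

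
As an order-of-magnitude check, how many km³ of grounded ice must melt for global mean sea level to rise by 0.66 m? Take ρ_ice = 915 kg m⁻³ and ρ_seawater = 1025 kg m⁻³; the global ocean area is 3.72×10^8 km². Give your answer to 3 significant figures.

Required water volume = Δh × A = 0.66 m × 3.72×10^14 m² = 2.455×10^14 m³ = 2.455×10^5 km³.
Ice volume = water volume × ρ_w/ρ_ice = 2.455×10^5 × 1025/915 = 2.75×10^5 km³.

≈ 2.75×10^5 km³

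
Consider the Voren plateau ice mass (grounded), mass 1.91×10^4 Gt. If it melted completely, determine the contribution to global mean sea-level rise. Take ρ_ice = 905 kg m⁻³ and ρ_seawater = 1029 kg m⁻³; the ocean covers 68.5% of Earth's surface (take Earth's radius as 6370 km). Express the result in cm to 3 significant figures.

≈ 5.31 cm

Voren: 1.91×10^4 Gt = 1.910×10^16 kg; dividing by ρ_w = 1029 kg m⁻³ gives 1.856×10^13 m³ of water.
Spread over 3.49×10^14 m² of ocean, Δh = 1.856×10^13 / 3.49×10^14 = 0.0531 m = 5.31 cm.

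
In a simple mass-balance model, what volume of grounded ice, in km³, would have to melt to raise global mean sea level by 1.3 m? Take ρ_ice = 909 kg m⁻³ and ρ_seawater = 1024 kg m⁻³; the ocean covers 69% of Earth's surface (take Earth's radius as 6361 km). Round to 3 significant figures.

≈ 5.14×10^5 km³

Required water volume = Δh × A = 1.3 m × 3.51×10^14 m² = 4.561×10^14 m³ = 4.561×10^5 km³.
Ice volume = water volume × ρ_w/ρ_ice = 4.561×10^5 × 1024/909 = 5.14×10^5 km³.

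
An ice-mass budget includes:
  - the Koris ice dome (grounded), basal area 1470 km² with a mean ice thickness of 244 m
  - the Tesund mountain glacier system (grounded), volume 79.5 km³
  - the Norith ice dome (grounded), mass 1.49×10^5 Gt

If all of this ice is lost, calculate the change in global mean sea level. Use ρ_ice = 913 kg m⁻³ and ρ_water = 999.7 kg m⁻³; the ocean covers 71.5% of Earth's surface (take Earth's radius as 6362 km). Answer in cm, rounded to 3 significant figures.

≈ 41.1 cm

Koris: ice volume = 1470 km² × 244 m = 358.7 km³; 358.7 × (913/999.7) = 327.6 km³ of water.
Tesund: 79.5 km³ × (913/999.7) = 72.61 km³ of water.
Norith: 1.49×10^5 Gt = 1.490×10^17 kg; dividing by ρ_w = 999.7 kg m⁻³ gives 1.490×10^14 m³ of water.
Total added water ≈ 1.494×10^14 m³ over 3.64×10^14 m² → Δh = 0.411 m = 41.1 cm.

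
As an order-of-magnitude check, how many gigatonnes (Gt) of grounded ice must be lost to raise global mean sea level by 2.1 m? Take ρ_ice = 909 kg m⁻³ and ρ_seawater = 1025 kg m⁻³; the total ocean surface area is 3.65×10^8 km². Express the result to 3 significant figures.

Required water volume = Δh × A = 2.1 m × 3.65×10^14 m² = 7.665×10^14 m³.
ρ_w = 1025 kg m⁻³, so the mass of water = 7.665×10^14 m³ × 1025 kg m⁻³ = 7.857×10^17 kg = 7.86×10^5 Gt (and the same mass of ice, by conservation).

≈ 7.86×10^5 Gt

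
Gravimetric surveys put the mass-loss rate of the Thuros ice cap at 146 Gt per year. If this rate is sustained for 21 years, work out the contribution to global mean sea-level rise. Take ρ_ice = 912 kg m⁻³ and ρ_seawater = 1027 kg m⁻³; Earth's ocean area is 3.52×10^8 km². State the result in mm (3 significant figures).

≈ 8.48 mm

Total mass lost = 146 Gt/yr × 21 yr = 3066 Gt = 3.066×10^15 kg.
ρ_w = 1027 kg m⁻³, so water volume = 3.066×10^15 / 1027 = 2.985×10^12 m³.
Δh = 2.985×10^12 / 3.52×10^14 = 8.48×10^-3 m = 8.48 mm.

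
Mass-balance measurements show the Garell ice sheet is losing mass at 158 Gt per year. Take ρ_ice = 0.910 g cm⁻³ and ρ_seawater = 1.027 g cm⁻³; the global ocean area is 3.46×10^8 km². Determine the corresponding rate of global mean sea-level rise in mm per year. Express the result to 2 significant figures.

ρ_w = 1.027 g cm⁻³ = 1027 kg m⁻³. Annual water volume added = 158 Gt / ρ_w = 1.580×10^14 kg / 1027 kg m⁻³ = 1.538×10^11 m³.
Δh per year = 1.538×10^11 / 3.46×10^14 = 4.45×10^-4 m = 0.44 mm.

≈ 0.44 mm/yr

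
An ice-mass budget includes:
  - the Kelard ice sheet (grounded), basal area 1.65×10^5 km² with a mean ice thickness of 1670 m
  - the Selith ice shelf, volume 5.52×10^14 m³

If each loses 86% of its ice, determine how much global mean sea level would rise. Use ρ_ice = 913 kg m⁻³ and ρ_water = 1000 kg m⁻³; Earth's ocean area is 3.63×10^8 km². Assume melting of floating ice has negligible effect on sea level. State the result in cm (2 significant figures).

Kelard: ice volume = 1.65×10^5 km² × 1670 m = 2.756×10^5 km³; 0.86 × 2.756×10^5 × (913/1000) = 2.164×10^5 km³ of water.
The Selith ice shelf is floating and already displaces its own weight of water, so its melt adds essentially nothing to sea level.
Total added water ≈ 2.164×10^14 m³ over 3.63×10^14 m² → Δh = 0.596 m = 60 cm.

≈ 60 cm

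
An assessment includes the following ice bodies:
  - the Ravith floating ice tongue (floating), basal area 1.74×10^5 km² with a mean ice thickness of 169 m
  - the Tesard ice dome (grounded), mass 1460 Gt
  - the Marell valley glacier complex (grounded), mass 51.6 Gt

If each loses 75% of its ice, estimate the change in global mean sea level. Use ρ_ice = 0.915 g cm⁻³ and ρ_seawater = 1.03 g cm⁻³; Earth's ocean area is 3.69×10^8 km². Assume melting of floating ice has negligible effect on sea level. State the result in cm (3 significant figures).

≈ 0.298 cm

The Ravith floating ice tongue is floating and already displaces its own weight of water, so its melt adds essentially nothing to sea level.
Tesard: 0.75 × 1460 Gt = 1.095×10^15 kg; dividing by ρ_w = 1.03 g cm⁻³ = 1030 kg m⁻³ gives 1.063×10^12 m³ of water.
Marell: 0.75 × 51.6 Gt = 3.870×10^13 kg; dividing by ρ_w = 1030 kg m⁻³ gives 3.757×10^10 m³ of water.
Total added water ≈ 1.101×10^12 m³ over 3.69×10^14 m² → Δh = 2.98×10^-3 m = 0.298 cm.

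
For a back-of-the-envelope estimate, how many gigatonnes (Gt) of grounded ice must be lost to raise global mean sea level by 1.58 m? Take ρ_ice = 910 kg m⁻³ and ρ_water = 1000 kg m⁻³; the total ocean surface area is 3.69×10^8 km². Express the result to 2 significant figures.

≈ 5.8×10^5 Gt

Required water volume = Δh × A = 1.58 m × 3.69×10^14 m² = 5.830×10^14 m³.
ρ_w = 1000 kg m⁻³, so the mass of water = 5.830×10^14 m³ × 1000 kg m⁻³ = 5.830×10^17 kg = 5.8×10^5 Gt (and the same mass of ice, by conservation).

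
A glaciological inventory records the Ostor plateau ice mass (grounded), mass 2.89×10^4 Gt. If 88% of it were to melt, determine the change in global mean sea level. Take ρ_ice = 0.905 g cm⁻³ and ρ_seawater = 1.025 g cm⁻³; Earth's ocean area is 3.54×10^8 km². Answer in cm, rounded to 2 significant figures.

Ostor: 0.88 × 2.89×10^4 Gt = 2.543×10^16 kg; dividing by ρ_w = 1.025 g cm⁻³ = 1025 kg m⁻³ gives 2.481×10^13 m³ of water.
Spread over 3.54×10^14 m² of ocean, Δh = 2.481×10^13 / 3.54×10^14 = 0.0701 m = 7.0 cm.

≈ 7.0 cm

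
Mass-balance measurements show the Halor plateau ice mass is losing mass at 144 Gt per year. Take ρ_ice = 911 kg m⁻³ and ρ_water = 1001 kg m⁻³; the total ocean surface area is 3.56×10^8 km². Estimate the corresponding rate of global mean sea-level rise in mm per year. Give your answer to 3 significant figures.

ρ_w = 1001 kg m⁻³. Annual water volume added = 144 Gt / ρ_w = 1.440×10^14 kg / 1001 kg m⁻³ = 1.439×10^11 m³.
Δh per year = 1.439×10^11 / 3.56×10^14 = 4.04×10^-4 m = 0.404 mm.

≈ 0.404 mm/yr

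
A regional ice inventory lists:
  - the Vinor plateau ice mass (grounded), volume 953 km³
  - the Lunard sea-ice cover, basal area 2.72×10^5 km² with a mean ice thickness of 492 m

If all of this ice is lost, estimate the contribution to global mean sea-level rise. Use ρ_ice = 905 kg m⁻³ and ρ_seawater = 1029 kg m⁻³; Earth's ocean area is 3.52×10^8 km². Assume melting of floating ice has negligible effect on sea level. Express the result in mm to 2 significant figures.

≈ 2.4 mm

Vinor: 953 km³ × (905/1029) = 838.2 km³ of water.
The Lunard sea-ice cover is floating and already displaces its own weight of water, so its melt adds essentially nothing to sea level.
Total added water ≈ 8.382×10^11 m³ over 3.52×10^14 m² → Δh = 2.38×10^-3 m = 2.4 mm.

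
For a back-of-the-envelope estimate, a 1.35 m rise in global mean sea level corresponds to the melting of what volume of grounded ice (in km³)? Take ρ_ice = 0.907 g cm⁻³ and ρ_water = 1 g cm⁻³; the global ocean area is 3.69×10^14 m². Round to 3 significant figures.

Required water volume = Δh × A = 1.35 m × 3.69×10^14 m² = 4.982×10^14 m³ = 4.982×10^5 km³.
Ice volume = water volume × ρ_w/ρ_ice = 4.982×10^5 × 1000/907 = 5.49×10^5 km³.

≈ 5.49×10^5 km³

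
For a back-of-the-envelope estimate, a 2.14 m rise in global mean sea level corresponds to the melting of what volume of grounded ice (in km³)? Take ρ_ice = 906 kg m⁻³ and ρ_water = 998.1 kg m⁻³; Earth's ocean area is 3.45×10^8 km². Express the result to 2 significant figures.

≈ 8.1×10^5 km³

Required water volume = Δh × A = 2.14 m × 3.45×10^14 m² = 7.383×10^14 m³ = 7.383×10^5 km³.
Ice volume = water volume × ρ_w/ρ_ice = 7.383×10^5 × 998.1/906 = 8.1×10^5 km³.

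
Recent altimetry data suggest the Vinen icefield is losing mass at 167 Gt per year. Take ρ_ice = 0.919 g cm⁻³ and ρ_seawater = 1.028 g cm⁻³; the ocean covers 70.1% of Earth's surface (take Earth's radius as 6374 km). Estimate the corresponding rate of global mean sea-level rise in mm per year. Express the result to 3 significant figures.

ρ_w = 1.028 g cm⁻³ = 1028 kg m⁻³. Annual water volume added = 167 Gt / ρ_w = 1.670×10^14 kg / 1028 kg m⁻³ = 1.625×10^11 m³.
Δh per year = 1.625×10^11 / 3.58×10^14 = 4.54×10^-4 m = 0.454 mm.

≈ 0.454 mm/yr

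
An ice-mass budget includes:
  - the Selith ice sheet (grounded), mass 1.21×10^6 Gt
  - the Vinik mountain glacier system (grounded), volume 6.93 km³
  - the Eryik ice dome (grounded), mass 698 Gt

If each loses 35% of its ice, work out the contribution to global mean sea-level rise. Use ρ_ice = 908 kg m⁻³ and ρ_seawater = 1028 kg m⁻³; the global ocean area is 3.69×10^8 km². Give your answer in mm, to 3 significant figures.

≈ 1120 mm

Selith: 0.35 × 1.21×10^6 Gt = 4.235×10^17 kg; dividing by ρ_w = 1028 kg m⁻³ gives 4.120×10^14 m³ of water.
Vinik: 0.35 × 6.93 km³ × (908/1028) = 2.142 km³ of water.
Eryik: 0.35 × 698 Gt = 2.443×10^14 kg; dividing by ρ_w = 1028 kg m⁻³ gives 2.376×10^11 m³ of water.
Total added water ≈ 4.122×10^14 m³ over 3.69×10^14 m² → Δh = 1.12 m = 1120 mm.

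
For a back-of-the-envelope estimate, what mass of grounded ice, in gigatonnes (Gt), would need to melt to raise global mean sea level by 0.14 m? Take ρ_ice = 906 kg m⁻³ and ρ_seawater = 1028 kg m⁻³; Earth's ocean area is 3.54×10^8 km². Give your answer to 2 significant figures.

≈ 5.1×10^4 Gt

Required water volume = Δh × A = 0.14 m × 3.54×10^14 m² = 4.956×10^13 m³.
ρ_w = 1028 kg m⁻³, so the mass of water = 4.956×10^13 m³ × 1028 kg m⁻³ = 5.095×10^16 kg = 5.1×10^4 Gt (and the same mass of ice, by conservation).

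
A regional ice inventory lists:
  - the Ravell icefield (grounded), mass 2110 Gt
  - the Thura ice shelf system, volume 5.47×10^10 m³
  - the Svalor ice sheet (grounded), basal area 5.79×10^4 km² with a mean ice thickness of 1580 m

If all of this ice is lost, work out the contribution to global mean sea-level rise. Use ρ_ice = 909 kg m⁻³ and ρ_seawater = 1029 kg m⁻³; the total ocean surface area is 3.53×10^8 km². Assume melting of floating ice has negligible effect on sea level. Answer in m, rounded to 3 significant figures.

≈ 0.235 m

Ravell: 2110 Gt = 2.110×10^15 kg; dividing by ρ_w = 1029 kg m⁻³ gives 2.051×10^12 m³ of water.
The Thura ice shelf system is floating and already displaces its own weight of water, so its melt adds essentially nothing to sea level.
Svalor: ice volume = 5.79×10^4 km² × 1580 m = 9.148×10^4 km³; 9.148×10^4 × (909/1029) = 8.081×10^4 km³ of water.
Total added water ≈ 8.286×10^13 m³ over 3.53×10^14 m² → Δh = 0.235 m.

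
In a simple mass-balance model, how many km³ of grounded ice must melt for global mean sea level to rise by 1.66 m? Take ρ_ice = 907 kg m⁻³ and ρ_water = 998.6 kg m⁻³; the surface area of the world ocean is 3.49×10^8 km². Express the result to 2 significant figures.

Required water volume = Δh × A = 1.66 m × 3.49×10^14 m² = 5.793×10^14 m³ = 5.793×10^5 km³.
Ice volume = water volume × ρ_w/ρ_ice = 5.793×10^5 × 998.6/907 = 6.4×10^5 km³.

≈ 6.4×10^5 km³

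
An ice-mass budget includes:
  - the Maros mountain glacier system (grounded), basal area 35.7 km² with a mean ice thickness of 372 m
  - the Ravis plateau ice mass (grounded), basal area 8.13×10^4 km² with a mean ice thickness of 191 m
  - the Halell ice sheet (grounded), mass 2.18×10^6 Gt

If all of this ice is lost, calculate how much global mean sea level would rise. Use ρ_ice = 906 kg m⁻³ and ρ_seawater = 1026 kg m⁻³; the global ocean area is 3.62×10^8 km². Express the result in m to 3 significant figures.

Maros: ice volume = 35.7 km² × 372 m = 13.28 km³; 13.28 × (906/1026) = 11.73 km³ of water.
Ravis: ice volume = 8.13×10^4 km² × 191 m = 1.553×10^4 km³; 1.553×10^4 × (906/1026) = 1.371×10^4 km³ of water.
Halell: 2.18×10^6 Gt = 2.180×10^18 kg; dividing by ρ_w = 1026 kg m⁻³ gives 2.125×10^15 m³ of water.
Total added water ≈ 2.138×10^15 m³ over 3.62×10^14 m² → Δh = 5.91 m.

≈ 5.91 m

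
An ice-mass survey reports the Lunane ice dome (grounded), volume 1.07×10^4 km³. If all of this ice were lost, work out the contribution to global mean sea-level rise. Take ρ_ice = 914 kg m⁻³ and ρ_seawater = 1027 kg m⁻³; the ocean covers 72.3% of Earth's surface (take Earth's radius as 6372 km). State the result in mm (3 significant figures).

≈ 25.8 mm

Lunane: 1.07×10^4 km³ × (914/1027) = 9523 km³ of water.
Spread over 3.69×10^14 m² of ocean, Δh = 9.523×10^12 / 3.69×10^14 = 0.0258 m = 25.8 mm.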